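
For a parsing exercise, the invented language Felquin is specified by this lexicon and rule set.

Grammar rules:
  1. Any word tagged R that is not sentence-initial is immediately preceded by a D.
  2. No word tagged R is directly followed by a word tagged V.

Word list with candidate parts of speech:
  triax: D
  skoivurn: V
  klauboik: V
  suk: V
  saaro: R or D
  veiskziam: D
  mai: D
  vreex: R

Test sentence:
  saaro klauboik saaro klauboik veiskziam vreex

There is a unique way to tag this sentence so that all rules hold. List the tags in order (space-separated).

D V D V D R

Candidates per position — 1:saaro {R,D}; 2:klauboik {V}; 3:saaro {R,D}; 4:klauboik {V}; 5:veiskziam {D}; 6:vreex {R}.
If word 1 were R, no tagging could satisfy rule 2; so word 1 is D.
If word 3 were R, no tagging could satisfy rule 1; so word 3 is D.
The only consistent sequence is: D V D V D R.
Rule-by-rule: rule 1 ok; rule 2 ok.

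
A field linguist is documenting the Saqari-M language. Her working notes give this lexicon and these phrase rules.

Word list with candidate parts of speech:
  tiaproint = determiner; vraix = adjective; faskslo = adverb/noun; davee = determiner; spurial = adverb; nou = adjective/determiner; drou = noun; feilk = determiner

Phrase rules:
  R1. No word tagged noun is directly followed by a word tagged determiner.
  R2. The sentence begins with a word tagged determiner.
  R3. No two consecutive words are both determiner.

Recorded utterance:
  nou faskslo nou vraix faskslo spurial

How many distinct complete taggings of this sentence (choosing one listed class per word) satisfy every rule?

Candidates per position — 1:nou {adjective,determiner}; 2:faskslo {adverb,noun}; 3:nou {adjective,determiner}; 4:vraix {adjective}; 5:faskslo {adverb,noun}; 6:spurial {adverb}.
There are 16 candidate sequences in total.
Checking each against the rules leaves 6 sequences.
Count = 6.

6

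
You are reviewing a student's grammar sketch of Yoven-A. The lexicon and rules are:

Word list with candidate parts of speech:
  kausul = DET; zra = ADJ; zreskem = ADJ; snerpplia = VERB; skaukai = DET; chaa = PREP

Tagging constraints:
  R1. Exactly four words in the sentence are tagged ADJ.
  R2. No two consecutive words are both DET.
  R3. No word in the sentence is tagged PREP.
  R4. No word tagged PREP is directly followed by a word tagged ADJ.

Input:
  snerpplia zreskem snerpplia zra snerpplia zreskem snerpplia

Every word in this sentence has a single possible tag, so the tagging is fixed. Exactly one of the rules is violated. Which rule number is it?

1

Fixed tagging: VERB ADJ VERB ADJ VERB ADJ VERB.
Applying the rules: R1 fails, R2 ok, R3 ok, R4 ok.
Only rule 1 fails.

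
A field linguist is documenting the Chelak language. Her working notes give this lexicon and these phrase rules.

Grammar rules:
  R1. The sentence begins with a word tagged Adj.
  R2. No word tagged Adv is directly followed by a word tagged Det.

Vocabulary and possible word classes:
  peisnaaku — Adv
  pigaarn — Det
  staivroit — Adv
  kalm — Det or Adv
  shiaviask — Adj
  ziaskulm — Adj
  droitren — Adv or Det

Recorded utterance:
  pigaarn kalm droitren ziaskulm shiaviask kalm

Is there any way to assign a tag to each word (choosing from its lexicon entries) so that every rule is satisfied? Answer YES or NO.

NO

Candidates per position — 1:pigaarn {Det}; 2:kalm {Det,Adv}; 3:droitren {Adv,Det}; 4:ziaskulm {Adj}; 5:shiaviask {Adj}; 6:kalm {Det,Adv}.
Rule 1 cannot be satisfied by any choice of tags from the lexicon.
So there is no consistent tagging.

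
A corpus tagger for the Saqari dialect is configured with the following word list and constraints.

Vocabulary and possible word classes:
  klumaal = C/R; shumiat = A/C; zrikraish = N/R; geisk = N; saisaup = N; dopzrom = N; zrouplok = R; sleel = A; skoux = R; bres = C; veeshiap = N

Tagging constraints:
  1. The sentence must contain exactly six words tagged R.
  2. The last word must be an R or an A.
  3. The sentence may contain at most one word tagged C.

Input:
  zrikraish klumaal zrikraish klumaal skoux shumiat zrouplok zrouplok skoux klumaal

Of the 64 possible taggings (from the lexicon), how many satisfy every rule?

2

Candidates per position — 1:zrikraish {N,R}; 2:klumaal {C,R}; 3:zrikraish {N,R}; 4:klumaal {C,R}; 5:skoux {R}; 6:shumiat {A,C}; 7:zrouplok {R}; 8:zrouplok {R}; 9:skoux {R}; 10:klumaal {C,R}.
There are 64 candidate sequences in total.
The sequences that satisfy every rule: N C N R R A R R R R; N R N C R A R R R R.
Count = 2.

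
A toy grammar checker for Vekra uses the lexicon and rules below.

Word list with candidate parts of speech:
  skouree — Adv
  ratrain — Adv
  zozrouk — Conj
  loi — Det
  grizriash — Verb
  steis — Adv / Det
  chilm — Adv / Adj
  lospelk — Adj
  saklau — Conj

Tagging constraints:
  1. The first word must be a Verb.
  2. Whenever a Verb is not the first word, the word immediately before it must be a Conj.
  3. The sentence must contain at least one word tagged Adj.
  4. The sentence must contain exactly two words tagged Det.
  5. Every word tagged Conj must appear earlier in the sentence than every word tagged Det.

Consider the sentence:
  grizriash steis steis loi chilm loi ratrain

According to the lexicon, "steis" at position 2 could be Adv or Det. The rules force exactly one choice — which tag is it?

Adv

Candidates per position — 1:grizriash {Verb}; 2:steis {Adv,Det}; 3:steis {Adv,Det}; 4:loi {Det}; 5:chilm {Adv,Adj}; 6:loi {Det}; 7:ratrain {Adv}.
Word 2 cannot be Det — rule 4 would then fail for every completion. It is Adv.
Word 3 cannot be Det — rule 4 would then fail for every completion. It is Adv.
Word 5 cannot be Adv — rule 3 would then fail for every completion. It is Adj.
The only consistent sequence is: Verb Adv Adv Det Adj Det Adv.
Checking: rule 1 ✓; rule 2 ✓; rule 3 ✓; rule 4 ✓; rule 5 ✓.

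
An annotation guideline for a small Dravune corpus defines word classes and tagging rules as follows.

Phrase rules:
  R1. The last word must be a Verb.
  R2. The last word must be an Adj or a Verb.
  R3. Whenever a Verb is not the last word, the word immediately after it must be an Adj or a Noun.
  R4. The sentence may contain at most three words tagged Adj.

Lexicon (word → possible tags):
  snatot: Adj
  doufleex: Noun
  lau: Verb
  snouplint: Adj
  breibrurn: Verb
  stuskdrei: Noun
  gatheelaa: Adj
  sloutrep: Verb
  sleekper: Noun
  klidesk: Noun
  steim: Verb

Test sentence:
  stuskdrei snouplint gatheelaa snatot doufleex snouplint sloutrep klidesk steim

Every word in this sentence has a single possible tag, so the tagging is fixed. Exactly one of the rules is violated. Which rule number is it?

4

Fixed tagging: Noun Adj Adj Adj Noun Adj Verb Noun Verb.
Rule check: R1 ok, R2 ok, R3 ok, R4 fails.
Only rule 4 fails.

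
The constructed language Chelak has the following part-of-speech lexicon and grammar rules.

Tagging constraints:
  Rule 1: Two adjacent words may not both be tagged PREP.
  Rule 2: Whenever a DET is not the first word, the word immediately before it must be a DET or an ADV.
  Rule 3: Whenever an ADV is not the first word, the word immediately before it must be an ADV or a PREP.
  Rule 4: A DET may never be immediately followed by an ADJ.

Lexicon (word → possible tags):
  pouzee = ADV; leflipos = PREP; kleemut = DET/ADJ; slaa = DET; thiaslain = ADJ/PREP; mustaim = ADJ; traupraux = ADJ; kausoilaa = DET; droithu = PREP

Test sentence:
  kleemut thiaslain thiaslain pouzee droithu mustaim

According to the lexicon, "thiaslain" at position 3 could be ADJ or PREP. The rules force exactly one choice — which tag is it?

PREP

Candidates per position — 1:kleemut {DET,ADJ}; 2:thiaslain {ADJ,PREP}; 3:thiaslain {ADJ,PREP}; 4:pouzee {ADV}; 5:droithu {PREP}; 6:mustaim {ADJ}.
Position 3: tagging it ADJ would leave rule 3 unsatisfiable, so it must be PREP.
Position 2: tagging it PREP would leave rule 1 unsatisfiable, so it must be ADJ.
Position 1: tagging it DET would leave rule 4 unsatisfiable, so it must be ADJ.
So the tagging must be: ADJ ADJ PREP ADV PREP ADJ.
Rule-by-rule: rule 1 ok; rule 2 ok; rule 3 ok; rule 4 ok.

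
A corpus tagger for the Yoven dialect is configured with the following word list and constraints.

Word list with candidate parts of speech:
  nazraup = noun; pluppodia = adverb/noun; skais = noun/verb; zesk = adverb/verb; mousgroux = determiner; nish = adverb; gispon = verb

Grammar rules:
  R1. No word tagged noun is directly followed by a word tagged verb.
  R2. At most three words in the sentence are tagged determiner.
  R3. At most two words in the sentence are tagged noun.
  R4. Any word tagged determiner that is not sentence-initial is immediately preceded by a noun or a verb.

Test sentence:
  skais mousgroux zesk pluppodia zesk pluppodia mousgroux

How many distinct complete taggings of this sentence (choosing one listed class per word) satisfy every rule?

10

Candidates per position — 1:skais {noun,verb}; 2:mousgroux {determiner}; 3:zesk {adverb,verb}; 4:pluppodia {adverb,noun}; 5:zesk {adverb,verb}; 6:pluppodia {adverb,noun}; 7:mousgroux {determiner}.
There are 32 candidate sequences in total.
Checking each against the rules leaves 10 sequences.
Count = 10.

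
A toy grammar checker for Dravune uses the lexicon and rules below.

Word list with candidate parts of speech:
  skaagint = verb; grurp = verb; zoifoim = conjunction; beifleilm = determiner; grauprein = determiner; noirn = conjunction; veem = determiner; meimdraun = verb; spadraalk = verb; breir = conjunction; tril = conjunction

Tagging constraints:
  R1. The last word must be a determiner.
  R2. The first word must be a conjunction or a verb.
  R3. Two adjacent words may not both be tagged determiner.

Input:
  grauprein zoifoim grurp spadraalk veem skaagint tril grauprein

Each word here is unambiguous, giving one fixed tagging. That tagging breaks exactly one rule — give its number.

2

Fixed tagging: determiner conjunction verb verb determiner verb conjunction determiner.
Rule check: R1 ✓, R2 ✗, R3 ✓.
Only rule 2 fails.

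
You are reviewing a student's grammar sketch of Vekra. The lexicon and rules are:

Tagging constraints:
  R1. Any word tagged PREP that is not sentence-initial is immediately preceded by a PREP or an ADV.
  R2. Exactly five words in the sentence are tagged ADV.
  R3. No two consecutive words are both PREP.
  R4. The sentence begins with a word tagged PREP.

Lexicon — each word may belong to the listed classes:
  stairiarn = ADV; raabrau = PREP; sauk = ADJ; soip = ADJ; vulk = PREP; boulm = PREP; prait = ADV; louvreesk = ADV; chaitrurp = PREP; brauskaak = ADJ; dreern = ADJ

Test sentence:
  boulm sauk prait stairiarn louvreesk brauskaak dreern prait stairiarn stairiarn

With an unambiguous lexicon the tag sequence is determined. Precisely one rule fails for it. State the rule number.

2

Fixed tagging: PREP ADJ ADV ADV ADV ADJ ADJ ADV ADV ADV.
Applying the rules: R1 pass, R2 fail, R3 pass, R4 pass.
Only rule 2 fails.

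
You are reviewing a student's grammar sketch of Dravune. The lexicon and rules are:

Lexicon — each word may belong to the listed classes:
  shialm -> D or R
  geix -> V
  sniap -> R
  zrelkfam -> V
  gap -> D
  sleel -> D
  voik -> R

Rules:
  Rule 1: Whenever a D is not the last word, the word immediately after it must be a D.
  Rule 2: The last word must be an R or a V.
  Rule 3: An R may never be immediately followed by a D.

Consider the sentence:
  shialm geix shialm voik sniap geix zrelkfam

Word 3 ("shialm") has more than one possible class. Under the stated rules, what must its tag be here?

R

Candidates per position — 1:shialm {D,R}; 2:geix {V}; 3:shialm {D,R}; 4:voik {R}; 5:sniap {R}; 6:geix {V}; 7:zrelkfam {V}.
Position 1: tagging it D would leave rule 1 unsatisfiable, so it must be R.
Position 3: tagging it D would leave rule 1 unsatisfiable, so it must be R.
The only consistent sequence is: R V R R R V V.
Checking: rule 1 holds; rule 2 holds; rule 3 holds.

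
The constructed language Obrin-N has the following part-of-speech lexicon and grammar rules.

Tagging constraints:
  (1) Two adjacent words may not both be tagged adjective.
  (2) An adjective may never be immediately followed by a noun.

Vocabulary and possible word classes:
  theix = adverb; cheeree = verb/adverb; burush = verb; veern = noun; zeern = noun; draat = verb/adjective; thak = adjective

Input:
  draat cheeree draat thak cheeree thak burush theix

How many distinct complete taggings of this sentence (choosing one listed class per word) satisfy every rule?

Candidates per position — 1:draat {verb,adjective}; 2:cheeree {verb,adverb}; 3:draat {verb,adjective}; 4:thak {adjective}; 5:cheeree {verb,adverb}; 6:thak {adjective}; 7:burush {verb}; 8:theix {adverb}.
There are 16 candidate sequences in total.
Checking each against the rules leaves 8 sequences.
Count = 8.

8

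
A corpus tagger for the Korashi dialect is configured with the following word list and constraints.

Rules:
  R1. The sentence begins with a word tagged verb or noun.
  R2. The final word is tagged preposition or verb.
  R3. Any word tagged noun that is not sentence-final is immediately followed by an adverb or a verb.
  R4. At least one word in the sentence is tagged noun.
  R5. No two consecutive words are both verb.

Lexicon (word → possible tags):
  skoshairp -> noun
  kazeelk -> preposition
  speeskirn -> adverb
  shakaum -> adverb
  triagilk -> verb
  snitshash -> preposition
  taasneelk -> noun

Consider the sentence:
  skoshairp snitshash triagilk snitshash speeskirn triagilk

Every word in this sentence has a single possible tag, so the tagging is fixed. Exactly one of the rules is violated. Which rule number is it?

Fixed tagging: noun preposition verb preposition adverb verb.
Checking each rule: R1 pass, R2 pass, R3 fail, R4 pass, R5 pass.
Only rule 3 fails.

3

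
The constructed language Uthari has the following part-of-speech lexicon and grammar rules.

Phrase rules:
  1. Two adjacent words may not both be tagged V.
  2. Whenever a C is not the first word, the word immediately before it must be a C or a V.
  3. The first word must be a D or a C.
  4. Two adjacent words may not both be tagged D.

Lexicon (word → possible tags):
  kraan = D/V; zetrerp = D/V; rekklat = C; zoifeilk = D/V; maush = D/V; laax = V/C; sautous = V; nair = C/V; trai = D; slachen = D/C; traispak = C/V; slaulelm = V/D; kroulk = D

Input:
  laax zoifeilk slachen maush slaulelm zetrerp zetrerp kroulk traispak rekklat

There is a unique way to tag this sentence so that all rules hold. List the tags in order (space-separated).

C V C D V D V D V C

Candidates per position — 1:laax {V,C}; 2:zoifeilk {D,V}; 3:slachen {D,C}; 4:maush {D,V}; 5:slaulelm {V,D}; 6:zetrerp {D,V}; 7:zetrerp {D,V}; 8:kroulk {D}; 9:traispak {C,V}; 10:rekklat {C}.
Position 1: V is ruled out by rule 3; that leaves C.
Position 7: D is ruled out by rule 4; that leaves V.
Position 9: C is ruled out by rule 2; that leaves V.
Position 6: V is ruled out by rule 1; that leaves D.
Position 5: D is ruled out by rule 4; that leaves V.
Position 4: V is ruled out by rule 1; that leaves D.
Position 3: D is ruled out by rule 4; that leaves C.
Position 2: D is ruled out by rule 2; that leaves V.
The only consistent sequence is: C V C D V D V D V C.
Rule-by-rule: rule 1 ✓; rule 2 ✓; rule 3 ✓; rule 4 ✓.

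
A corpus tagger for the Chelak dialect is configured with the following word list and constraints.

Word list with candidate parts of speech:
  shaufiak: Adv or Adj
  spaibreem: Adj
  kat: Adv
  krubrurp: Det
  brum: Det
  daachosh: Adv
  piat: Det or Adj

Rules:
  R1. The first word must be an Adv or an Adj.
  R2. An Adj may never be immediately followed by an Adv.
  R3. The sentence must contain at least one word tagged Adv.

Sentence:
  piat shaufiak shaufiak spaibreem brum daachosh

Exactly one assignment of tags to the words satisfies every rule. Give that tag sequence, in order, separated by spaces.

Adj Adj Adj Adj Det Adv

Candidates per position — 1:piat {Det,Adj}; 2:shaufiak {Adv,Adj}; 3:shaufiak {Adv,Adj}; 4:spaibreem {Adj}; 5:brum {Det}; 6:daachosh {Adv}.
If word 1 were Det, no tagging could satisfy rule 1; so word 1 is Adj.
If word 2 were Adv, no tagging could satisfy rule 2; so word 2 is Adj.
If word 3 were Adv, no tagging could satisfy rule 2; so word 3 is Adj.
The unique satisfying tagging is: Adj Adj Adj Adj Det Adv.
Checking: rule 1 satisfied; rule 2 satisfied; rule 3 satisfied.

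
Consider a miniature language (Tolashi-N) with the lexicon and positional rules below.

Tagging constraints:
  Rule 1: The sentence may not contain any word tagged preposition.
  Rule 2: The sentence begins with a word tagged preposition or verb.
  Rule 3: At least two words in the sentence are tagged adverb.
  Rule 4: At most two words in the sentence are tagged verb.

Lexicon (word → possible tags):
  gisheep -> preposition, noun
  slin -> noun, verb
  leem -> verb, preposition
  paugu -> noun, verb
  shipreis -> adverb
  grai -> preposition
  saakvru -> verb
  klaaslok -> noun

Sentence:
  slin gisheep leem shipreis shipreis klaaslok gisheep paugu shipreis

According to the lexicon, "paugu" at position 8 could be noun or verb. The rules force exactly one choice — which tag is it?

noun

Candidates per position — 1:slin {noun,verb}; 2:gisheep {preposition,noun}; 3:leem {verb,preposition}; 4:shipreis {adverb}; 5:shipreis {adverb}; 6:klaaslok {noun}; 7:gisheep {preposition,noun}; 8:paugu {noun,verb}; 9:shipreis {adverb}.
Position 1: tagging it noun would leave rule 2 unsatisfiable, so it must be verb.
Position 2: tagging it preposition would leave rule 1 unsatisfiable, so it must be noun.
Position 3: tagging it preposition would leave rule 1 unsatisfiable, so it must be verb.
Position 7: tagging it preposition would leave rule 1 unsatisfiable, so it must be noun.
Position 8: tagging it verb would leave rule 4 unsatisfiable, so it must be noun.
That leaves exactly one tagging: verb noun verb adverb adverb noun noun noun adverb.
Verifying each rule — rule 1 ok; rule 2 ok; rule 3 ok; rule 4 ok.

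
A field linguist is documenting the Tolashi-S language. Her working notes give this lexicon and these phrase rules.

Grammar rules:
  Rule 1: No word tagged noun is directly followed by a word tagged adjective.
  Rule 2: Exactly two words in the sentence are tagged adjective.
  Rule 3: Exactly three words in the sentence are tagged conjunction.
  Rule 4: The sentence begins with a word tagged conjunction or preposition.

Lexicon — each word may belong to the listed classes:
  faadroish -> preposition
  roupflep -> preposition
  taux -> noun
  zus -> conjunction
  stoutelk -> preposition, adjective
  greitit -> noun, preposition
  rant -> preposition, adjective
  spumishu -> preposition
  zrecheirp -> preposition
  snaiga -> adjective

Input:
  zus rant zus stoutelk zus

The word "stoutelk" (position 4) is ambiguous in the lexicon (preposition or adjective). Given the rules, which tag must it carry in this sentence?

adjective

Candidates per position — 1:zus {conjunction}; 2:rant {preposition,adjective}; 3:zus {conjunction}; 4:stoutelk {preposition,adjective}; 5:zus {conjunction}.
At position 2, choosing preposition makes rule 2 impossible to satisfy; hence adjective.
At position 4, choosing preposition makes rule 2 impossible to satisfy; hence adjective.
So the tagging must be: conjunction adjective conjunction adjective conjunction.
Verifying each rule — rule 1 satisfied; rule 2 satisfied; rule 3 satisfied; rule 4 satisfied.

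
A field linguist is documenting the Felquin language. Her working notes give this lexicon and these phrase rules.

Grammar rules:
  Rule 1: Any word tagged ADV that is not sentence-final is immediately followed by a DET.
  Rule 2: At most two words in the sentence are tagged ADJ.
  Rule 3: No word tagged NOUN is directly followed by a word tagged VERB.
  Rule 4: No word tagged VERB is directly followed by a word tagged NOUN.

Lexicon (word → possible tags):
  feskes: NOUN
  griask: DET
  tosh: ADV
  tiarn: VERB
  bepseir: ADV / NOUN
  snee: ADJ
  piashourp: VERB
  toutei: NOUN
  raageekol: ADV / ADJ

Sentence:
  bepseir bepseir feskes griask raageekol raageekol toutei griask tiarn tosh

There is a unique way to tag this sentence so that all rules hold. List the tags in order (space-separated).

NOUN NOUN NOUN DET ADJ ADJ NOUN DET VERB ADV

Candidates per position — 1:bepseir {ADV,NOUN}; 2:bepseir {ADV,NOUN}; 3:feskes {NOUN}; 4:griask {DET}; 5:raageekol {ADV,ADJ}; 6:raageekol {ADV,ADJ}; 7:toutei {NOUN}; 8:griask {DET}; 9:tiarn {VERB}; 10:tosh {ADV}.
At position 1, choosing ADV makes rule 1 impossible to satisfy; hence NOUN.
At position 2, choosing ADV makes rule 1 impossible to satisfy; hence NOUN.
At position 5, choosing ADV makes rule 1 impossible to satisfy; hence ADJ.
At position 6, choosing ADV makes rule 1 impossible to satisfy; hence ADJ.
So the tagging must be: NOUN NOUN NOUN DET ADJ ADJ NOUN DET VERB ADV.
Rule-by-rule: rule 1 holds; rule 2 holds; rule 3 holds; rule 4 holds.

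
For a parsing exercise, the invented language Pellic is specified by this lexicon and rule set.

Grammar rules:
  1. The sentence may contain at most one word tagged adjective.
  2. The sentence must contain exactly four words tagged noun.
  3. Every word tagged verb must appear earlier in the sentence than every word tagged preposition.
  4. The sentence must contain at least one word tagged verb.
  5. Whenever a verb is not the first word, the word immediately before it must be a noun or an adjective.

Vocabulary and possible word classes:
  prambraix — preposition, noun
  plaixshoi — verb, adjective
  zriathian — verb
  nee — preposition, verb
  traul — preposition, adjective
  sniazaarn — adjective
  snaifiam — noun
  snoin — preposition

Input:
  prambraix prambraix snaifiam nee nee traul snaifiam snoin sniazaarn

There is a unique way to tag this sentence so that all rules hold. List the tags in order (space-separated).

noun noun noun verb preposition preposition noun preposition adjective

Candidates per position — 1:prambraix {preposition,noun}; 2:prambraix {preposition,noun}; 3:snaifiam {noun}; 4:nee {preposition,verb}; 5:nee {preposition,verb}; 6:traul {preposition,adjective}; 7:snaifiam {noun}; 8:snoin {preposition}; 9:sniazaarn {adjective}.
Word 1 cannot be preposition — rule 2 would then fail for every completion. It is noun.
Word 2 cannot be preposition — rule 2 would then fail for every completion. It is noun.
Word 5 cannot be verb — rule 5 would then fail for every completion. It is preposition.
Word 6 cannot be adjective — rule 1 would then fail for every completion. It is preposition.
Word 4 cannot be preposition — rule 4 would then fail for every completion. It is verb.
The unique satisfying tagging is: noun noun noun verb preposition preposition noun preposition adjective.
Check: rule 1 satisfied; rule 2 satisfied; rule 3 satisfied; rule 4 satisfied; rule 5 satisfied.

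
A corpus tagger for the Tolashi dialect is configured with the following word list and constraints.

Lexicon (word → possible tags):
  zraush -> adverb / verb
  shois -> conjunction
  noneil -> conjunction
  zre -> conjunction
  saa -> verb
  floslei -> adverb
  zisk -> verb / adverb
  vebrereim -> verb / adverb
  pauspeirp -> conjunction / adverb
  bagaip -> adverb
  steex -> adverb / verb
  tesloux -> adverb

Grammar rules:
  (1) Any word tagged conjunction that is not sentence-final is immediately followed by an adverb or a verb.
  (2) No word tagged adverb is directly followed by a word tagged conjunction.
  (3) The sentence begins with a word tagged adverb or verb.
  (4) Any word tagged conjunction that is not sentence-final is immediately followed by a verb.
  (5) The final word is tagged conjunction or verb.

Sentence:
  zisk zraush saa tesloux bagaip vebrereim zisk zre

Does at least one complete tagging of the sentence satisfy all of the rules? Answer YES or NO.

YES

Candidates per position — 1:zisk {verb,adverb}; 2:zraush {adverb,verb}; 3:saa {verb}; 4:tesloux {adverb}; 5:bagaip {adverb}; 6:vebrereim {verb,adverb}; 7:zisk {verb,adverb}; 8:zre {conjunction}.
One satisfying assignment: verb verb verb adverb adverb verb verb conjunction.
Verifying each rule — rule 1 ok; rule 2 ok; rule 3 ok; rule 4 ok; rule 5 ok.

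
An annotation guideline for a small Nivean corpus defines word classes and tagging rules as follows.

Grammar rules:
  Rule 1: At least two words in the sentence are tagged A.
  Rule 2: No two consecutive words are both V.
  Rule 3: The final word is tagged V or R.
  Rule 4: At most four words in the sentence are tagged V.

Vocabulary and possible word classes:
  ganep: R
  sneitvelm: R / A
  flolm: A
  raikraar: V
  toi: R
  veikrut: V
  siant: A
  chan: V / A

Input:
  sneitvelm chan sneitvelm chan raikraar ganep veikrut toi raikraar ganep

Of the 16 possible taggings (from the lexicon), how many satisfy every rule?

7

Candidates per position — 1:sneitvelm {R,A}; 2:chan {V,A}; 3:sneitvelm {R,A}; 4:chan {V,A}; 5:raikraar {V}; 6:ganep {R}; 7:veikrut {V}; 8:toi {R}; 9:raikraar {V}; 10:ganep {R}.
There are 16 candidate sequences in total.
Checking each against the rules leaves 7 sequences.
Count = 7.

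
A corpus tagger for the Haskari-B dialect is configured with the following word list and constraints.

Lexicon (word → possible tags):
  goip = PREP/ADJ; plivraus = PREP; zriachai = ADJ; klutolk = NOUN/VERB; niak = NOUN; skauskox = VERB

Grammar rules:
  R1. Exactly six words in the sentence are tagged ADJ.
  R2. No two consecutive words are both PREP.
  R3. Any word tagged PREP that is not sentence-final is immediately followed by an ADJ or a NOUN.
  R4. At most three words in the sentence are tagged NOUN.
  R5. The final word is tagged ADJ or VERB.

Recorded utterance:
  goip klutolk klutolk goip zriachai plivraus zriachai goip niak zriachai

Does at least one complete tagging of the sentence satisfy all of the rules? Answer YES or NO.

Candidates per position — 1:goip {PREP,ADJ}; 2:klutolk {NOUN,VERB}; 3:klutolk {NOUN,VERB}; 4:goip {PREP,ADJ}; 5:zriachai {ADJ}; 6:plivraus {PREP}; 7:zriachai {ADJ}; 8:goip {PREP,ADJ}; 9:niak {NOUN}; 10:zriachai {ADJ}.
One satisfying assignment: ADJ NOUN NOUN ADJ ADJ PREP ADJ ADJ NOUN ADJ.
Check: rule 1 ✓; rule 2 ✓; rule 3 ✓; rule 4 ✓; rule 5 ✓.

YES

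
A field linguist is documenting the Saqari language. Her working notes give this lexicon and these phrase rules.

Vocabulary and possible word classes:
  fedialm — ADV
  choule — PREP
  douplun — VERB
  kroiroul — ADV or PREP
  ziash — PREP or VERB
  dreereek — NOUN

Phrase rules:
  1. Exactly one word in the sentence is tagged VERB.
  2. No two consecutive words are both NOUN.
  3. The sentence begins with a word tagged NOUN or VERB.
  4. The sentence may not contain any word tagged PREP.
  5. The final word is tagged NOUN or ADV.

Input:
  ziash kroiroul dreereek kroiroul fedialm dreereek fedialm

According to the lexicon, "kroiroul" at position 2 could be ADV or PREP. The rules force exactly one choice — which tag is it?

Candidates per position — 1:ziash {PREP,VERB}; 2:kroiroul {ADV,PREP}; 3:dreereek {NOUN}; 4:kroiroul {ADV,PREP}; 5:fedialm {ADV}; 6:dreereek {NOUN}; 7:fedialm {ADV}.
If word 1 were PREP, no tagging could satisfy rule 1; so word 1 is VERB.
If word 2 were PREP, no tagging could satisfy rule 4; so word 2 is ADV.
If word 4 were PREP, no tagging could satisfy rule 4; so word 4 is ADV.
The only consistent sequence is: VERB ADV NOUN ADV ADV NOUN ADV.
Check: rule 1 holds; rule 2 holds; rule 3 holds; rule 4 holds; rule 5 holds.

ADV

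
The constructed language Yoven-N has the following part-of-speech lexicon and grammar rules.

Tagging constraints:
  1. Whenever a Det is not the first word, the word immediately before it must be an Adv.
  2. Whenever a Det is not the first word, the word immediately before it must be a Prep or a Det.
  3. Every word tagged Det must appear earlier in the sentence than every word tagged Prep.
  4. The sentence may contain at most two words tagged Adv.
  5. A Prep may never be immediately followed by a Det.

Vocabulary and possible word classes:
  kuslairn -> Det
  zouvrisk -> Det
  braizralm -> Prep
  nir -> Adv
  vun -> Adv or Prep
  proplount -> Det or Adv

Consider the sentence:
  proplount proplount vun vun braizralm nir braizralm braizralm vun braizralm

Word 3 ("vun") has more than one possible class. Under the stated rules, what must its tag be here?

Prep

Candidates per position — 1:proplount {Det,Adv}; 2:proplount {Det,Adv}; 3:vun {Adv,Prep}; 4:vun {Adv,Prep}; 5:braizralm {Prep}; 6:nir {Adv}; 7:braizralm {Prep}; 8:braizralm {Prep}; 9:vun {Adv,Prep}; 10:braizralm {Prep}.
Position 3: the remaining choice is settled jointly with positions 1, 2, 4, 9 — only Prep at position 3 is part of a tagging that satisfies every rule.
The unique satisfying tagging is: Det Adv Prep Prep Prep Adv Prep Prep Prep Prep.
Rule-by-rule: rule 1 ok; rule 2 ok; rule 3 ok; rule 4 ok; rule 5 ok.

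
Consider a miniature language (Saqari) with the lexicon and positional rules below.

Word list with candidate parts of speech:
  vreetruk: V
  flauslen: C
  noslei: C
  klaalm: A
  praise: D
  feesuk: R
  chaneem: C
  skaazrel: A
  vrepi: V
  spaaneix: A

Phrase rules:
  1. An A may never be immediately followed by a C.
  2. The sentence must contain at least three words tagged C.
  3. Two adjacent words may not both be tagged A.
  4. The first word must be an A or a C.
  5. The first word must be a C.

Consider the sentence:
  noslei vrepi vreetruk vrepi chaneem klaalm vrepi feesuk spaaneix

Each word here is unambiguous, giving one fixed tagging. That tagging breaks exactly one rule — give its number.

2

Fixed tagging: C V V V C A V R A.
Applying the rules: R1 ok, R2 fails, R3 ok, R4 ok, R5 ok.
Only rule 2 fails.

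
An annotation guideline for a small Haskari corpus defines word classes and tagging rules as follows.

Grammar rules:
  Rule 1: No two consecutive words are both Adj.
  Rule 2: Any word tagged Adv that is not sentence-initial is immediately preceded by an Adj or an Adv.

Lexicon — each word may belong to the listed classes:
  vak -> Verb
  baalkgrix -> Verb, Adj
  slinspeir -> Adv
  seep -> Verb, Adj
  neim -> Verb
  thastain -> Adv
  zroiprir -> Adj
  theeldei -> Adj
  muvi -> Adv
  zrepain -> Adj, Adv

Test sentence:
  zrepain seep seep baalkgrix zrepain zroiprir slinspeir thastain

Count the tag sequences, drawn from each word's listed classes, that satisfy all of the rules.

Candidates per position — 1:zrepain {Adj,Adv}; 2:seep {Verb,Adj}; 3:seep {Verb,Adj}; 4:baalkgrix {Verb,Adj}; 5:zrepain {Adj,Adv}; 6:zroiprir {Adj}; 7:slinspeir {Adv}; 8:thastain {Adv}.
There are 32 candidate sequences in total.
The sequences that satisfy every rule: Adj Verb Verb Adj Adv Adj Adv Adv; Adv Verb Verb Adj Adv Adj Adv Adv; Adv Adj Verb Adj Adv Adj Adv Adv.
Count = 3.

3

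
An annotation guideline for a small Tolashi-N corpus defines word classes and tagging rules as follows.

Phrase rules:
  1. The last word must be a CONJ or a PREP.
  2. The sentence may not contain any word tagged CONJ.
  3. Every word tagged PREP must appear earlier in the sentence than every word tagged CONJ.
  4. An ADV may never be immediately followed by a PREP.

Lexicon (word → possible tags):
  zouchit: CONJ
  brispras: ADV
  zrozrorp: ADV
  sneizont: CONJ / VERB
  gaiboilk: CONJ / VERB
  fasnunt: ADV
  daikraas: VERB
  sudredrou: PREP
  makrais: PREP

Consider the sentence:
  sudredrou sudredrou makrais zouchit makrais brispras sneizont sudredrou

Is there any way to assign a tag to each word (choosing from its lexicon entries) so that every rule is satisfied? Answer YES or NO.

Candidates per position — 1:sudredrou {PREP}; 2:sudredrou {PREP}; 3:makrais {PREP}; 4:zouchit {CONJ}; 5:makrais {PREP}; 6:brispras {ADV}; 7:sneizont {CONJ,VERB}; 8:sudredrou {PREP}.
Rule 2 cannot be satisfied by any choice of tags from the lexicon.
So there is no consistent tagging.

NO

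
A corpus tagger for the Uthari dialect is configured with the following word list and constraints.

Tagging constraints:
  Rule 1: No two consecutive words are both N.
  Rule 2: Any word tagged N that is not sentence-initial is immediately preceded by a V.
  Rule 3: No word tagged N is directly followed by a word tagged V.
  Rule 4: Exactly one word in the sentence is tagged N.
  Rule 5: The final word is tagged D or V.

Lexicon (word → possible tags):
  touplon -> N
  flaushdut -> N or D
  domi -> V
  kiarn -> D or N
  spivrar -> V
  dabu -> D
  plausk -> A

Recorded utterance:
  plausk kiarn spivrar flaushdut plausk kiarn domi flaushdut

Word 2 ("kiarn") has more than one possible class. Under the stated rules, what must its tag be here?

D

Candidates per position — 1:plausk {A}; 2:kiarn {D,N}; 3:spivrar {V}; 4:flaushdut {N,D}; 5:plausk {A}; 6:kiarn {D,N}; 7:domi {V}; 8:flaushdut {N,D}.
At position 2, choosing N makes rule 2 impossible to satisfy; hence D.
At position 6, choosing N makes rule 2 impossible to satisfy; hence D.
At position 8, choosing N makes rule 5 impossible to satisfy; hence D.
At position 4, choosing D makes rule 4 impossible to satisfy; hence N.
The only consistent sequence is: A D V N A D V D.
Verifying each rule — rule 1 satisfied; rule 2 satisfied; rule 3 satisfied; rule 4 satisfied; rule 5 satisfied.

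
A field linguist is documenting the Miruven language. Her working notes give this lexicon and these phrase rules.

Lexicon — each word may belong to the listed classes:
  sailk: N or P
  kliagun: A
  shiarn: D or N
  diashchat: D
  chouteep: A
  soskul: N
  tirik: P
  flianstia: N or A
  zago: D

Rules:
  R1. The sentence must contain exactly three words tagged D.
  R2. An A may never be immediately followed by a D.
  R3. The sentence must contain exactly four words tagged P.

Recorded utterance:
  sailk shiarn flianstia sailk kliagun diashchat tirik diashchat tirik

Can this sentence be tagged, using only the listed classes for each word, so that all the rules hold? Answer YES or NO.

NO

Candidates per position — 1:sailk {N,P}; 2:shiarn {D,N}; 3:flianstia {N,A}; 4:sailk {N,P}; 5:kliagun {A}; 6:diashchat {D}; 7:tirik {P}; 8:diashchat {D}; 9:tirik {P}.
Rule 2 cannot be satisfied by any choice of tags from the lexicon.
So there is no consistent tagging.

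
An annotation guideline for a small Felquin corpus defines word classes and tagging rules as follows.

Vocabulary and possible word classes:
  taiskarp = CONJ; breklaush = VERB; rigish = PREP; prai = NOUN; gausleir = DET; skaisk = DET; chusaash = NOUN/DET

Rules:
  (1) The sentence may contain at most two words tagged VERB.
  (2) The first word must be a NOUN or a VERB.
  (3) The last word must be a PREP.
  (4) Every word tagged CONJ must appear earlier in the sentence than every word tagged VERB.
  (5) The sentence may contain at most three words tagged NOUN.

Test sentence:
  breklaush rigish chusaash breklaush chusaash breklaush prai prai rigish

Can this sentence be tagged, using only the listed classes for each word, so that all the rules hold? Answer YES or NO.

Candidates per position — 1:breklaush {VERB}; 2:rigish {PREP}; 3:chusaash {NOUN,DET}; 4:breklaush {VERB}; 5:chusaash {NOUN,DET}; 6:breklaush {VERB}; 7:prai {NOUN}; 8:prai {NOUN}; 9:rigish {PREP}.
Rule 1 cannot be satisfied by any choice of tags from the lexicon.
So there is no consistent tagging.

NO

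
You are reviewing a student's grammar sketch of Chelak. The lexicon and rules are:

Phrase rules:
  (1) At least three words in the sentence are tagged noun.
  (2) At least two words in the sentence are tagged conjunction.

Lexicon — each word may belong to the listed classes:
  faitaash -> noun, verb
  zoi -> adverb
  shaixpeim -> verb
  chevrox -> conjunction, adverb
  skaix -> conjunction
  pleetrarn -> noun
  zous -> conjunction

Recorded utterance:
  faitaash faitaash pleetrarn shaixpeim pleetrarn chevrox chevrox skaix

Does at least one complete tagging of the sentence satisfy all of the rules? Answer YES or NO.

Candidates per position — 1:faitaash {noun,verb}; 2:faitaash {noun,verb}; 3:pleetrarn {noun}; 4:shaixpeim {verb}; 5:pleetrarn {noun}; 6:chevrox {conjunction,adverb}; 7:chevrox {conjunction,adverb}; 8:skaix {conjunction}.
One satisfying assignment: noun verb noun verb noun conjunction conjunction conjunction.
Check: rule 1 ok; rule 2 ok.

YES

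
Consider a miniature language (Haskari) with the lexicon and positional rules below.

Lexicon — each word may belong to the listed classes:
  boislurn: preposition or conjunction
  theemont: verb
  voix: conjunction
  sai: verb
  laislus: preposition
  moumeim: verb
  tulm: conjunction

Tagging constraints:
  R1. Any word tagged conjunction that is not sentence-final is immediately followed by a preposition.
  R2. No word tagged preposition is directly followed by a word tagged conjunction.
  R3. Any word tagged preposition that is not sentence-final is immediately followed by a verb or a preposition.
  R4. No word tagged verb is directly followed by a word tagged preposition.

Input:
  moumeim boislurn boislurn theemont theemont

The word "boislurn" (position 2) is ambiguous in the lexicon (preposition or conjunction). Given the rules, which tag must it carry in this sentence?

Candidates per position — 1:moumeim {verb}; 2:boislurn {preposition,conjunction}; 3:boislurn {preposition,conjunction}; 4:theemont {verb}; 5:theemont {verb}.
At position 2, choosing preposition makes rule 4 impossible to satisfy; hence conjunction.
At position 3, choosing conjunction makes rule 1 impossible to satisfy; hence preposition.
So the tagging must be: verb conjunction preposition verb verb.
Checking: rule 1 ✓; rule 2 ✓; rule 3 ✓; rule 4 ✓.

conjunction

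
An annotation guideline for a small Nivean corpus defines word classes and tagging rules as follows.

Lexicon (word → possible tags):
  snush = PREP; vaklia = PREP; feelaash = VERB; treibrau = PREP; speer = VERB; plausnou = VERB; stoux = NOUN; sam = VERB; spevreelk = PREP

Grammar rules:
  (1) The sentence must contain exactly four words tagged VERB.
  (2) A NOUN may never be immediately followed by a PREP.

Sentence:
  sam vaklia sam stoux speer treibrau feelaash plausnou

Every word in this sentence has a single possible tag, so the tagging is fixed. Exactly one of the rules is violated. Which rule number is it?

Fixed tagging: VERB PREP VERB NOUN VERB PREP VERB VERB.
Rule check: R1 fails, R2 ok.
Only rule 1 fails.

1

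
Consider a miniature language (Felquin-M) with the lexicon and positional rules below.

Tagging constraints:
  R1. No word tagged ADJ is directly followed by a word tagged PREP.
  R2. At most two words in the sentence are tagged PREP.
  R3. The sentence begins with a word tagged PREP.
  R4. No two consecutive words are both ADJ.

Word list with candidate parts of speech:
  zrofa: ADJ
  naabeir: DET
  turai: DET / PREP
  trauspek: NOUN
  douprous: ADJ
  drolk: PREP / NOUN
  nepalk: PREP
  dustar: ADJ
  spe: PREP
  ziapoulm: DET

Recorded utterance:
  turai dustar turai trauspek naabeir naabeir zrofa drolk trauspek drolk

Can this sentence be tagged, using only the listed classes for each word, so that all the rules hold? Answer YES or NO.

YES

Candidates per position — 1:turai {DET,PREP}; 2:dustar {ADJ}; 3:turai {DET,PREP}; 4:trauspek {NOUN}; 5:naabeir {DET}; 6:naabeir {DET}; 7:zrofa {ADJ}; 8:drolk {PREP,NOUN}; 9:trauspek {NOUN}; 10:drolk {PREP,NOUN}.
One satisfying assignment: PREP ADJ DET NOUN DET DET ADJ NOUN NOUN PREP.
Checking: rule 1 ✓; rule 2 ✓; rule 3 ✓; rule 4 ✓.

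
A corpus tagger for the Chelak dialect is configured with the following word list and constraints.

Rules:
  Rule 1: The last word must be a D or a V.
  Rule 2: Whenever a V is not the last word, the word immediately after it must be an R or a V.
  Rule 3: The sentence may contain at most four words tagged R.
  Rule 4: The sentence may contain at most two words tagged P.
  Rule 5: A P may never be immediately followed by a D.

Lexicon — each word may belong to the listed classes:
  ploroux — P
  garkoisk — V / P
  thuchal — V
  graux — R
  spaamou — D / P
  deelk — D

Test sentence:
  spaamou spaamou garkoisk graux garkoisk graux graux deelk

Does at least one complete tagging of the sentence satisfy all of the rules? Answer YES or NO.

Candidates per position — 1:spaamou {D,P}; 2:spaamou {D,P}; 3:garkoisk {V,P}; 4:graux {R}; 5:garkoisk {V,P}; 6:graux {R}; 7:graux {R}; 8:deelk {D}.
One satisfying assignment: P P V R V R R D.
Verifying each rule — rule 1 ok; rule 2 ok; rule 3 ok; rule 4 ok; rule 5 ok.

YES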